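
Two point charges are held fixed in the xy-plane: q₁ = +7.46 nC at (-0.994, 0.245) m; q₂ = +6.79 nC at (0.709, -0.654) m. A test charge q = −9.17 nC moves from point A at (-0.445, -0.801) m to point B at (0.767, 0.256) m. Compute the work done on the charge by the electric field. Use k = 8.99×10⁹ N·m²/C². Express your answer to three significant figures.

-3.87×10⁻⁸ J

The work done by the electric force is W_field = −ΔU = −q(V_B − V_A) = q(V_A − V_B).
At A: distances to the source charges are 1.18 m, 1.16 m; V_A = Σ kqᵢ/rᵢ = 109 V.
At B: distances to the source charges are 1.76 m, 0.912 m; V_B = Σ kqᵢ/rᵢ = 105 V.
ΔV = V_B − V_A = -4.22 V.
W_field = −qΔV = −(-9.17×10⁻⁹ C)(-4.22 V) = -3.87×10⁻⁸ J.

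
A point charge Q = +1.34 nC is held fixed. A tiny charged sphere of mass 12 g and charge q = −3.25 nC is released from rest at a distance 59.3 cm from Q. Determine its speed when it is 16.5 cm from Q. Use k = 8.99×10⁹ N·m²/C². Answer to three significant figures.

5.34×10⁻³ m/s

Only the electrostatic force acts, so mechanical energy is conserved: ½mv² = U₁ − U₂ = kQq(1/r₁ − 1/r₂).
U₁ − U₂ = (8.99×10⁹ N·m²/C²)(1.34×10⁻⁹ C)(-3.25×10⁻⁹ C)(1/0.593 − 1/0.165) = 1.71×10⁻⁷ J.
v = √(2·1.71×10⁻⁷/0.0120) = 5.34×10⁻³ m/s.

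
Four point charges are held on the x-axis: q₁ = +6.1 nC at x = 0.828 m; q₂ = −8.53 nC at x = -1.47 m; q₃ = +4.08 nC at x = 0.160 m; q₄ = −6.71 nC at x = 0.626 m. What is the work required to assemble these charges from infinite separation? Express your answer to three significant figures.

The assembly work is the sum of pairwise potential energies, U = Σ_{i<j} kqᵢqⱼ/rᵢⱼ.
Pair separations: r₁₂ = 2.30 m, r₁₃ = 0.668 m, r₁₄ = 0.202 m, r₂₃ = 1.63 m, r₂₄ = 2.10 m, r₃₄ = 0.466 m.
Summing all 6 pair terms gives U = -2.16×10⁻⁶ J.

-2.16×10⁻⁶ J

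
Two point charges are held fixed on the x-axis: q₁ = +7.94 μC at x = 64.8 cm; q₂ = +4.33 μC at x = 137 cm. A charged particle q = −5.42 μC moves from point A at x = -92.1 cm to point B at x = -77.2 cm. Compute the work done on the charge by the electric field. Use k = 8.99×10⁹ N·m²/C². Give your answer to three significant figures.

The work done by the electric force is W_field = −ΔU = −q(V_B − V_A) = q(V_A − V_B).
At A: distances to the source charges are 1.57 m, 2.29 m; V_A = Σ kqᵢ/rᵢ = 6.25×10⁴ V.
At B: distances to the source charges are 1.42 m, 2.14 m; V_B = Σ kqᵢ/rᵢ = 6.84×10⁴ V.
ΔV = V_B − V_A = 5960 V.
W_field = −qΔV = −(-5.42×10⁻⁶ C)(5960 V) = 0.0323 J.

0.0323 J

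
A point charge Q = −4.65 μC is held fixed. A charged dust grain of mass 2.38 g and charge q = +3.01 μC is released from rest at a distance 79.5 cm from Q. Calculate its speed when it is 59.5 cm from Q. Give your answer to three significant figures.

Only the electrostatic force acts, so mechanical energy is conserved: ½mv² = U₁ − U₂ = kQq(1/r₁ − 1/r₂).
U₁ − U₂ = (8.99×10⁹ N·m²/C²)(-4.65×10⁻⁶ C)(3.01×10⁻⁶ C)(1/0.795 − 1/0.595) = 0.0532 J.
v = √(2·0.0532/2.38×10⁻³) = 6.69 m/s.

6.69 m/s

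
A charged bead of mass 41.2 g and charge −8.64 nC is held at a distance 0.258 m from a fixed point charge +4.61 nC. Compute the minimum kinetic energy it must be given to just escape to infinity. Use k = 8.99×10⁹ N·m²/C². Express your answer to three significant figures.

To just escape, total mechanical energy must reach zero at infinity: ½mv²_min + U = 0, so ½mv²_min = −U = |kQq|/r.
|U| = |kQq|/r = (8.99×10⁹ N·m²/C²)(4.61×10⁻⁹)(8.64×10⁻⁹)/(0.258) = 1.39×10⁻⁶ J.

1.39×10⁻⁶ J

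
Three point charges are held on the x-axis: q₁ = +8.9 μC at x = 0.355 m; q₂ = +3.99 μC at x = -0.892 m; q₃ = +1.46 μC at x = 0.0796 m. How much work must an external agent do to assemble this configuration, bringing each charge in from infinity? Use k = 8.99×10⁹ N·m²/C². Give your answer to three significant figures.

The work to assemble the configuration equals its total potential energy, U = Σ kqᵢqⱼ/rᵢⱼ over all pairs.
Pair separations: r₁₂ = 1.25 m, r₁₃ = 0.275 m, r₂₃ = 0.972 m.
U = (0.256) + (0.424) + (0.0539) = 0.734 J.

0.734 J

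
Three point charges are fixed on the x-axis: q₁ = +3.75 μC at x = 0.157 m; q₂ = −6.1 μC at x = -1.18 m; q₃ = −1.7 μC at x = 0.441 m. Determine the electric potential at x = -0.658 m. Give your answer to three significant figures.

-7.76×10⁴ V

Electric potential is a scalar, so the contributions from each charge add algebraically: V = Σ kqᵢ/rᵢ.
Distances from the field point to each charge: r₁ = 0.815 m, r₂ = 0.522 m, r₃ = 1.10 m.
V = k[(3.75×10⁻⁶)/(0.815) + (-6.10×10⁻⁶)/(0.522) + (-1.70×10⁻⁶)/(1.10)] = -7.76×10⁴ V.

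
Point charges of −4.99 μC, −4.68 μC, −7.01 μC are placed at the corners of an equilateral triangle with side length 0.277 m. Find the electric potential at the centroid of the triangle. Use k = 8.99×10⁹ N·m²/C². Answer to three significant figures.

The total potential is the scalar sum of each charge's contribution, V = Σ kqᵢ/rᵢ.
The distance from each vertex to the centroid is a/√3 = 0.160 m.
V = k[(-4.99×10⁻⁶)/(0.160) + (-4.68×10⁻⁶)/(0.160) + (-7.01×10⁻⁶)/(0.160)] = -9.38×10⁵ V.

-9.38×10⁵ V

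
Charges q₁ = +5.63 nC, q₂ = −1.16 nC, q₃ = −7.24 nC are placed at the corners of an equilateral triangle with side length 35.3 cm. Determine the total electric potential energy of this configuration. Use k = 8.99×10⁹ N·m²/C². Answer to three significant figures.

-9.91×10⁻⁷ J

The assembly work is the sum of pairwise potential energies, U = Σ_{i<j} kqᵢqⱼ/rᵢⱼ.
All three pair separations equal the side length, 0.353 m.
U = (-1.66×10⁻⁷) + (-1.04×10⁻⁶) + (2.14×10⁻⁷) = -9.91×10⁻⁷ J.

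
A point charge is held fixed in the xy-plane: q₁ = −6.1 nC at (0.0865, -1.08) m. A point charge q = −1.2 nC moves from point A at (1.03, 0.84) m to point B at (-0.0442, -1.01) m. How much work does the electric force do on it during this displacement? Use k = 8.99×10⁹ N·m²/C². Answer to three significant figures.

The work done by the electric force is W_field = −ΔU = −q(V_B − V_A) = q(V_A − V_B).
At A: distance to the source charge is 2.14 m; V_A = kq₁/r = -25.6 V.
At B: distance to the source charge is 0.148 m; V_B = kq₁/r = -370 V.
ΔV = V_B − V_A = -344 V.
W_field = −qΔV = −(-1.20×10⁻⁹ C)(-344 V) = -4.13×10⁻⁷ J.

-4.13×10⁻⁷ J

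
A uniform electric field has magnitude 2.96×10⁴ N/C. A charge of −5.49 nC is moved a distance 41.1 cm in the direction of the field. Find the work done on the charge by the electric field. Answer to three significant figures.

The potential change for a displacement 41.1 cm in the direction of the field is ΔV = −Ed = -1.22×10⁴ V.
W_field = −qΔV = -6.68×10⁻⁵ J.

-6.68×10⁻⁵ J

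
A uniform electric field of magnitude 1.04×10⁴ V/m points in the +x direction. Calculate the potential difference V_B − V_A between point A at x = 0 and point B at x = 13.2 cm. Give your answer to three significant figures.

In a uniform field, potential decreases in the direction of E: V_B − V_A = −E·Δx.
V_B − V_A = −(1.04×10⁴ V/m)(0.132 m) = -1370 V.

-1370 V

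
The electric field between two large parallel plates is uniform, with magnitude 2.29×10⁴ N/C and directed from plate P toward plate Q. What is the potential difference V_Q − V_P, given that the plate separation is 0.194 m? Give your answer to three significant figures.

In a uniform field, potential decreases in the direction of E: ΔV = −E·d for a displacement d parallel to E.
Going from P to Q is a displacement of 0.194 m along the field, so V_Q − V_P = −Ed = -4440 V.

-4440 V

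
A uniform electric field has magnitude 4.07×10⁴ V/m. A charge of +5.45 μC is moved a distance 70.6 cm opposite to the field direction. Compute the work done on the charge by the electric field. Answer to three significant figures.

-0.157 J

The potential change for a displacement 70.6 cm opposite to the field direction is ΔV = +Ed = 2.87×10⁴ V.
W_field = −qΔV = -0.157 J.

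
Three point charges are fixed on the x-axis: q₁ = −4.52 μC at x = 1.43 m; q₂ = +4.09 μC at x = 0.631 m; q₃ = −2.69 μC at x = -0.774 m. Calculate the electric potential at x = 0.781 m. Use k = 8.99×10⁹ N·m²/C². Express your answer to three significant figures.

The total potential is the scalar sum of each charge's contribution, V = Σ kqᵢ/rᵢ.
Distances from the field point to each charge: r₁ = 0.649 m, r₂ = 0.150 m, r₃ = 1.56 m.
V = k[(-4.52×10⁻⁶)/(0.649) + (4.09×10⁻⁶)/(0.150) + (-2.69×10⁻⁶)/(1.56)] = 1.67×10⁵ V.

1.67×10⁵ V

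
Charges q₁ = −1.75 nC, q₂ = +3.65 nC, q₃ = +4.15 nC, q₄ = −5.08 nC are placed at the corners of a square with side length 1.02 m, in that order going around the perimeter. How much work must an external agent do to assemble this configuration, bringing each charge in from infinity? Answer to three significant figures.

-1.91×10⁻⁷ J

The assembly work is the sum of pairwise potential energies, U = Σ_{i<j} kqᵢqⱼ/rᵢⱼ.
The four side pairs have separation 1.02 m and the two diagonal pairs 1.44 m.
Summing all 6 pair terms gives U = -1.91×10⁻⁷ J.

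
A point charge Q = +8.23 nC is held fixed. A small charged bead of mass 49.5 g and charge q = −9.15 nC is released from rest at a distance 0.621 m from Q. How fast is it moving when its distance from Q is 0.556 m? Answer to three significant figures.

2.27×10⁻³ m/s

Only the electrostatic force acts, so mechanical energy is conserved: ½mv² = U₁ − U₂ = kQq(1/r₁ − 1/r₂).
U₁ − U₂ = (8.99×10⁹ N·m²/C²)(8.23×10⁻⁹ C)(-9.15×10⁻⁹ C)(1/0.621 − 1/0.556) = 1.27×10⁻⁷ J.
v = √(2·1.27×10⁻⁷/0.0495) = 2.27×10⁻³ m/s.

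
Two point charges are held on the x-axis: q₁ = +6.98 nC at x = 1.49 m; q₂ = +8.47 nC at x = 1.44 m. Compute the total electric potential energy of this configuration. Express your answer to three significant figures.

The work to assemble the configuration equals its total potential energy, U = Σ kqᵢqⱼ/rᵢⱼ over all pairs.
Pair separations: r₁₂ = 0.0500 m.
U = (1.06×10⁻⁵) = 1.06×10⁻⁵ J.

1.06×10⁻⁵ J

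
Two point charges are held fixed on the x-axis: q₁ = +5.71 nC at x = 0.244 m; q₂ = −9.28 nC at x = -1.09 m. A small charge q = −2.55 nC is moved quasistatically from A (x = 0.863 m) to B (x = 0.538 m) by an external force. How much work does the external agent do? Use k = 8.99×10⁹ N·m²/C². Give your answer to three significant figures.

For quasistatic motion the external work equals the change in potential energy: W_ext = qΔV = q(V_B − V_A).
At A: distances to the source charges are 0.619 m, 1.95 m; V_A = Σ kqᵢ/rᵢ = 40.2 V.
At B: distances to the source charges are 0.294 m, 1.63 m; V_B = Σ kqᵢ/rᵢ = 123 V.
ΔV = V_B − V_A = 83.1 V.
W_ext = qΔV = (-2.55×10⁻⁹ C)(83.1 V) = -2.12×10⁻⁷ J.

-2.12×10⁻⁷ J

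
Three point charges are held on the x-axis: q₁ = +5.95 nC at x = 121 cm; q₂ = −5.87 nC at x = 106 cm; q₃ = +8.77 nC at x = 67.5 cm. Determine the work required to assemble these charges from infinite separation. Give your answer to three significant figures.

-2.42×10⁻⁶ J

The work to assemble the configuration equals its total potential energy, U = Σ kqᵢqⱼ/rᵢⱼ over all pairs.
Pair separations: r₁₂ = 0.150 m, r₁₃ = 0.535 m, r₂₃ = 0.385 m.
U = (-2.09×10⁻⁶) + (8.77×10⁻⁷) + (-1.20×10⁻⁶) = -2.42×10⁻⁶ J.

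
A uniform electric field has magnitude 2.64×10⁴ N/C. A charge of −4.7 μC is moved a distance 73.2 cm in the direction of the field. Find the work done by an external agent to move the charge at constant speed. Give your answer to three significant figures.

The potential change for a displacement 73.2 cm in the direction of the field is ΔV = −Ed = -1.93×10⁴ V.
W_ext = qΔV = 0.0908 J.

0.0908 J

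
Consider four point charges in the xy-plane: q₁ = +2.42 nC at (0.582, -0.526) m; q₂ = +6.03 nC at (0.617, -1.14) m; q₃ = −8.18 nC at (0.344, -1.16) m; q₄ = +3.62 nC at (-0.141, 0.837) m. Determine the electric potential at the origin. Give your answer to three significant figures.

47.1 V

The total potential is the scalar sum of each charge's contribution, V = Σ kqᵢ/rᵢ.
Distances from the field point to each charge: r₁ = 0.784 m, r₂ = 1.30 m, r₃ = 1.21 m, r₄ = 0.849 m.
V = k[(2.42×10⁻⁹)/(0.784) + (6.03×10⁻⁹)/(1.30) + (-8.18×10⁻⁹)/(1.21) + (3.62×10⁻⁹)/(0.849)] = 47.1 V.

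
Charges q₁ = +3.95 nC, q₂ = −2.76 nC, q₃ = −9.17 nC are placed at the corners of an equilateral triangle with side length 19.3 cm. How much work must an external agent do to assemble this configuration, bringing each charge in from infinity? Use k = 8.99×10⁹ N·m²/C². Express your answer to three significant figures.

The assembly work is the sum of pairwise potential energies, U = Σ_{i<j} kqᵢqⱼ/rᵢⱼ.
All three pair separations equal the side length, 0.193 m.
U = (-5.08×10⁻⁷) + (-1.69×10⁻⁶) + (1.18×10⁻⁶) = -1.02×10⁻⁶ J.

-1.02×10⁻⁶ J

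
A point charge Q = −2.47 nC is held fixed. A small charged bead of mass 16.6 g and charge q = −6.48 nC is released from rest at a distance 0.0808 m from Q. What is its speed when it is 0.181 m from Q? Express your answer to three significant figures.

0.0109 m/s

Only the electrostatic force acts, so mechanical energy is conserved: ½mv² = U₁ − U₂ = kQq(1/r₁ − 1/r₂).
U₁ − U₂ = (8.99×10⁹ N·m²/C²)(-2.47×10⁻⁹ C)(-6.48×10⁻⁹ C)(1/0.0808 − 1/0.181) = 9.86×10⁻⁷ J.
v = √(2·9.86×10⁻⁷/0.0166) = 0.0109 m/s.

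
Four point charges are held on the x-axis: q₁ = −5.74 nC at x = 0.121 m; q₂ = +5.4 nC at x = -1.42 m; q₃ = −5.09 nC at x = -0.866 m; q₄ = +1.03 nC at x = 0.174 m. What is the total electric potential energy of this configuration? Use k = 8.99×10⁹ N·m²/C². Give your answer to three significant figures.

-1.38×10⁻⁶ J

The assembly work is the sum of pairwise potential energies, U = Σ_{i<j} kqᵢqⱼ/rᵢⱼ.
Pair separations: r₁₂ = 1.54 m, r₁₃ = 0.987 m, r₁₄ = 0.0530 m, r₂₃ = 0.554 m, r₂₄ = 1.59 m, r₃₄ = 1.04 m.
Summing all 6 pair terms gives U = -1.38×10⁻⁶ J.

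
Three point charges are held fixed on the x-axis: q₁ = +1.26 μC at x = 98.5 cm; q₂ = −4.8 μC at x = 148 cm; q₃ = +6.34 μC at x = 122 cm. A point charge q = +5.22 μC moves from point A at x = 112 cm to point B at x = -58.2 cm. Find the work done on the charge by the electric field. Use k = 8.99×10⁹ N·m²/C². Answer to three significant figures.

2.69 J

The work done by the electric force is W_field = −ΔU = −q(V_B − V_A) = q(V_A − V_B).
At A: distances to the source charges are 0.135 m, 0.360 m, 0.100 m; V_A = Σ kqᵢ/rᵢ = 5.34×10⁵ V.
At B: distances to the source charges are 1.57 m, 2.06 m, 1.80 m; V_B = Σ kqᵢ/rᵢ = 1.79×10⁴ V.
ΔV = V_B − V_A = -5.16×10⁵ V.
W_field = −qΔV = −(5.22×10⁻⁶ C)(-5.16×10⁵ V) = 2.69 J.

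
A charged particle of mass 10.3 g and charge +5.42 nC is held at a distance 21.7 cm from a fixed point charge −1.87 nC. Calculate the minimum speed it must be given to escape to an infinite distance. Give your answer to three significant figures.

To just escape, total mechanical energy must reach zero at infinity: ½mv²_min + U = 0, so ½mv²_min = −U = |kQq|/r.
|U| = |kQq|/r = (8.99×10⁹ N·m²/C²)(1.87×10⁻⁹)(5.42×10⁻⁹)/(0.217) = 4.20×10⁻⁷ J.
v_min = √(2|U|/m) = √(2·4.20×10⁻⁷/0.0103) = 9.03×10⁻³ m/s.

9.03×10⁻³ m/s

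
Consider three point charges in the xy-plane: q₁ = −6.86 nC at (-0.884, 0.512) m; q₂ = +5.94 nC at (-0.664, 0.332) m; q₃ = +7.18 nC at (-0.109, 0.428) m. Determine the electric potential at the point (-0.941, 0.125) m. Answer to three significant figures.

69.7 V

The total potential is the scalar sum of each charge's contribution, V = Σ kqᵢ/rᵢ.
Distances from the field point to each charge: r₁ = 0.391 m, r₂ = 0.346 m, r₃ = 0.885 m.
V = k[(-6.86×10⁻⁹)/(0.391) + (5.94×10⁻⁹)/(0.346) + (7.18×10⁻⁹)/(0.885)] = 69.7 V.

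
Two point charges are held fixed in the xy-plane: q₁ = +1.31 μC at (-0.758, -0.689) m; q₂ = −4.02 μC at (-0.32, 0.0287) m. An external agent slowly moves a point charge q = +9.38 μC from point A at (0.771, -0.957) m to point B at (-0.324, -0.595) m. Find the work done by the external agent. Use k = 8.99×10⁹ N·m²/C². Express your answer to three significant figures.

For quasistatic motion the external work equals the change in potential energy: W_ext = qΔV = q(V_B − V_A).
At A: distances to the source charges are 1.55 m, 1.47 m; V_A = Σ kqᵢ/rᵢ = -1.70×10⁴ V.
At B: distances to the source charges are 0.444 m, 0.624 m; V_B = Σ kqᵢ/rᵢ = -3.14×10⁴ V.
ΔV = V_B − V_A = -1.44×10⁴ V.
W_ext = qΔV = (9.38×10⁻⁶ C)(-1.44×10⁴ V) = -0.135 J.

-0.135 J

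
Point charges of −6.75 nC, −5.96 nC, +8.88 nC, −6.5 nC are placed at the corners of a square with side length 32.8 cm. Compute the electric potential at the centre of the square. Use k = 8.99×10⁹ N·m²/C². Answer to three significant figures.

Electric potential is a scalar, so the contributions from each charge add algebraically: V = Σ kqᵢ/rᵢ.
The distance from each corner to the centre is a√2/2 = 0.232 m.
V = k[(-6.75×10⁻⁹)/(0.232) + (-5.96×10⁻⁹)/(0.232) + (8.88×10⁻⁹)/(0.232) + (-6.50×10⁻⁹)/(0.232)] = -400 V.

-400 V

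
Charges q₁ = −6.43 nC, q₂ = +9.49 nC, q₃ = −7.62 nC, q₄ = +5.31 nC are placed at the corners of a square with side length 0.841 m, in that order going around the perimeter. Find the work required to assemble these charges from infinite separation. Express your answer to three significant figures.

-1.47×10⁻⁶ J

The assembly work is the sum of pairwise potential energies, U = Σ_{i<j} kqᵢqⱼ/rᵢⱼ.
The four side pairs have separation 0.841 m and the two diagonal pairs 1.19 m.
Summing all 6 pair terms gives U = -1.47×10⁻⁶ J.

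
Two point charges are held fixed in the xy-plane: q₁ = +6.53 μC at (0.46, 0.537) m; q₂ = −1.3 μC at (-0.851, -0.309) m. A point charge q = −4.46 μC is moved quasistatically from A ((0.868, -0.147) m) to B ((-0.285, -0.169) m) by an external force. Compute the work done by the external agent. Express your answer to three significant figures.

0.133 J

For quasistatic motion the external work equals the change in potential energy: W_ext = qΔV = q(V_B − V_A).
At A: distances to the source charges are 0.796 m, 1.73 m; V_A = Σ kqᵢ/rᵢ = 6.69×10⁴ V.
At B: distances to the source charges are 1.03 m, 0.583 m; V_B = Σ kqᵢ/rᵢ = 3.72×10⁴ V.
ΔV = V_B − V_A = -2.98×10⁴ V.
W_ext = qΔV = (-4.46×10⁻⁶ C)(-2.98×10⁴ V) = 0.133 J.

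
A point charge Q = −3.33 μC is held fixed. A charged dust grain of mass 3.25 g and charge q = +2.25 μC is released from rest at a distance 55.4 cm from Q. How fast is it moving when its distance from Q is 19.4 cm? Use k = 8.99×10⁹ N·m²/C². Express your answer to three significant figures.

11.8 m/s

Only the electrostatic force acts, so mechanical energy is conserved: ½mv² = U₁ − U₂ = kQq(1/r₁ − 1/r₂).
U₁ − U₂ = (8.99×10⁹ N·m²/C²)(-3.33×10⁻⁶ C)(2.25×10⁻⁶ C)(1/0.554 − 1/0.194) = 0.226 J.
v = √(2·0.226/3.25×10⁻³) = 11.8 m/s.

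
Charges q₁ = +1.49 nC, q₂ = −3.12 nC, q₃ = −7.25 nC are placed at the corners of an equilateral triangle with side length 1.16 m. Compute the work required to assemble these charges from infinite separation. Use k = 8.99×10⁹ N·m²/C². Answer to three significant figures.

5.56×10⁻⁸ J

The assembly work is the sum of pairwise potential energies, U = Σ_{i<j} kqᵢqⱼ/rᵢⱼ.
All three pair separations equal the side length, 1.16 m.
U = (-3.60×10⁻⁸) + (-8.37×10⁻⁸) + (1.75×10⁻⁷) = 5.56×10⁻⁸ J.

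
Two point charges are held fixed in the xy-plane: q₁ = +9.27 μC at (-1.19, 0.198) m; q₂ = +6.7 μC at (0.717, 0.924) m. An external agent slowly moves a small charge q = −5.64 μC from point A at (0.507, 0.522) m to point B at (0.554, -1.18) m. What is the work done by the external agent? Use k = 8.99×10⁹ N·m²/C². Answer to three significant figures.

For quasistatic motion the external work equals the change in potential energy: W_ext = qΔV = q(V_B − V_A).
At A: distances to the source charges are 1.73 m, 0.454 m; V_A = Σ kqᵢ/rᵢ = 1.81×10⁵ V.
At B: distances to the source charges are 2.22 m, 2.11 m; V_B = Σ kqᵢ/rᵢ = 6.60×10⁴ V.
ΔV = V_B − V_A = -1.15×10⁵ V.
W_ext = qΔV = (-5.64×10⁻⁶ C)(-1.15×10⁵ V) = 0.649 J.

0.649 J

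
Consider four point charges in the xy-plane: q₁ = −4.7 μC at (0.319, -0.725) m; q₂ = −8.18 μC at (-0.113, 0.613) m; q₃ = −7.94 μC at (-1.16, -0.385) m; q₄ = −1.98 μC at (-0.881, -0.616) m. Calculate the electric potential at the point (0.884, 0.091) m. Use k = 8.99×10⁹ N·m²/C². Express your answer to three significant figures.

-1.51×10⁵ V

The total potential is the scalar sum of each charge's contribution, V = Σ kqᵢ/rᵢ.
Distances from the field point to each charge: r₁ = 0.993 m, r₂ = 1.13 m, r₃ = 2.10 m, r₄ = 1.90 m.
V = k[(-4.70×10⁻⁶)/(0.993) + (-8.18×10⁻⁶)/(1.13) + (-7.94×10⁻⁶)/(2.10) + (-1.98×10⁻⁶)/(1.90)] = -1.51×10⁵ V.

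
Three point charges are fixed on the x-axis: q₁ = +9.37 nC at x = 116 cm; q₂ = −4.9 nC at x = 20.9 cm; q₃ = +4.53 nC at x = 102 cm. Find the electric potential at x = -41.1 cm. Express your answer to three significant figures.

The total potential is the scalar sum of each charge's contribution, V = Σ kqᵢ/rᵢ.
Distances from the field point to each charge: r₁ = 1.57 m, r₂ = 0.620 m, r₃ = 1.43 m.
V = k[(9.37×10⁻⁹)/(1.57) + (-4.90×10⁻⁹)/(0.620) + (4.53×10⁻⁹)/(1.43)] = 11.0 V.

11.0 V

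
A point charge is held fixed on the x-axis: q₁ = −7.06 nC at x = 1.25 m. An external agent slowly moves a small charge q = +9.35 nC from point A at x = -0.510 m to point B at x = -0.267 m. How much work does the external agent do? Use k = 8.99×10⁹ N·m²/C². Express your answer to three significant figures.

For quasistatic motion the external work equals the change in potential energy: W_ext = qΔV = q(V_B − V_A).
At A: distance to the source charge is 1.76 m; V_A = kq₁/r = -36.1 V.
At B: distance to the source charge is 1.52 m; V_B = kq₁/r = -41.8 V.
ΔV = V_B − V_A = -5.78 V.
W_ext = qΔV = (9.35×10⁻⁹ C)(-5.78 V) = -5.40×10⁻⁸ J.

-5.40×10⁻⁸ J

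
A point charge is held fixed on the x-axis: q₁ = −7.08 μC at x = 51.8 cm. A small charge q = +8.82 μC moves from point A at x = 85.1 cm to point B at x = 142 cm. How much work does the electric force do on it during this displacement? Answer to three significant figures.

The work done by the electric force is W_field = −ΔU = −q(V_B − V_A) = q(V_A − V_B).
At A: distance to the source charge is 0.333 m; V_A = kq₁/r = -1.91×10⁵ V.
At B: distance to the source charge is 0.902 m; V_B = kq₁/r = -7.06×10⁴ V.
ΔV = V_B − V_A = 1.21×10⁵ V.
W_field = −qΔV = −(8.82×10⁻⁶ C)(1.21×10⁵ V) = -1.06 J.

-1.06 J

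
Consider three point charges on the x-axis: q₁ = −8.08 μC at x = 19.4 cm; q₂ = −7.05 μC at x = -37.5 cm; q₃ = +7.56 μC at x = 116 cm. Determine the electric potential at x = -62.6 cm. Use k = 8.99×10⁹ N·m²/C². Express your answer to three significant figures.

Electric potential is a scalar, so the contributions from each charge add algebraically: V = Σ kqᵢ/rᵢ.
Distances from the field point to each charge: r₁ = 0.820 m, r₂ = 0.251 m, r₃ = 1.79 m.
V = k[(-8.08×10⁻⁶)/(0.820) + (-7.05×10⁻⁶)/(0.251) + (7.56×10⁻⁶)/(1.79)] = -3.03×10⁵ V.

-3.03×10⁵ V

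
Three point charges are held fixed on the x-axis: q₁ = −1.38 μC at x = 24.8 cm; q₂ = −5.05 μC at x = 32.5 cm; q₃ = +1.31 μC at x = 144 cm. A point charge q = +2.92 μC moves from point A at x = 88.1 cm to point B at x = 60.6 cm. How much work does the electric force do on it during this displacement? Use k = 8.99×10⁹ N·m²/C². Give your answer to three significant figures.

0.298 J

The work done by the electric force is W_field = −ΔU = −q(V_B − V_A) = q(V_A − V_B).
At A: distances to the source charges are 0.633 m, 0.556 m, 0.559 m; V_A = Σ kqᵢ/rᵢ = -8.02×10⁴ V.
At B: distances to the source charges are 0.358 m, 0.281 m, 0.834 m; V_B = Σ kqᵢ/rᵢ = -1.82×10⁵ V.
ΔV = V_B − V_A = -1.02×10⁵ V.
W_field = −qΔV = −(2.92×10⁻⁶ C)(-1.02×10⁵ V) = 0.298 J.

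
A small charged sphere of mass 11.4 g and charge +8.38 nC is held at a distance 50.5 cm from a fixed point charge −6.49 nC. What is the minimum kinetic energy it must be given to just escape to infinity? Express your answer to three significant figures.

9.68×10⁻⁷ J

To just escape, total mechanical energy must reach zero at infinity: ½mv²_min + U = 0, so ½mv²_min = −U = |kQq|/r.
|U| = |kQq|/r = (8.99×10⁹ N·m²/C²)(6.49×10⁻⁹)(8.38×10⁻⁹)/(0.505) = 9.68×10⁻⁷ J.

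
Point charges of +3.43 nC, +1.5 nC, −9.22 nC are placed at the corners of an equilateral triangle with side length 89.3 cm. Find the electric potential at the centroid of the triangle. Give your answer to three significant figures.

The total potential is the scalar sum of each charge's contribution, V = Σ kqᵢ/rᵢ.
The distance from each vertex to the centroid is a/√3 = 0.516 m.
V = k[(3.43×10⁻⁹)/(0.516) + (1.50×10⁻⁹)/(0.516) + (-9.22×10⁻⁹)/(0.516)] = -74.8 V.

-74.8 V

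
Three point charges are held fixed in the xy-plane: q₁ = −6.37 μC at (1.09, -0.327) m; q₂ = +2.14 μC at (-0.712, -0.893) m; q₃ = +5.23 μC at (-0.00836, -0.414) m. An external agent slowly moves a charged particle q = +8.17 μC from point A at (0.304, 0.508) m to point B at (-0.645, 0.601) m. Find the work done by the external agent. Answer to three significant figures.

For quasistatic motion the external work equals the change in potential energy: W_ext = qΔV = q(V_B − V_A).
At A: distances to the source charges are 1.15 m, 1.73 m, 0.973 m; V_A = Σ kqᵢ/rᵢ = 9480 V.
At B: distances to the source charges are 1.97 m, 1.50 m, 1.20 m; V_B = Σ kqᵢ/rᵢ = 2.30×10⁴ V.
ΔV = V_B − V_A = 1.35×10⁴ V.
W_ext = qΔV = (8.17×10⁻⁶ C)(1.35×10⁴ V) = 0.110 J.

0.110 J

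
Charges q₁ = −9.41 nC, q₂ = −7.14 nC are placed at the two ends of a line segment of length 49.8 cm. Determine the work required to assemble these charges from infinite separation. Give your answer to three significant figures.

1.21×10⁻⁶ J

The work to assemble the configuration equals its total potential energy, U = Σ kqᵢqⱼ/rᵢⱼ over all pairs.
The separation is r = 0.498 m.
U = (1.21×10⁻⁶) = 1.21×10⁻⁶ J.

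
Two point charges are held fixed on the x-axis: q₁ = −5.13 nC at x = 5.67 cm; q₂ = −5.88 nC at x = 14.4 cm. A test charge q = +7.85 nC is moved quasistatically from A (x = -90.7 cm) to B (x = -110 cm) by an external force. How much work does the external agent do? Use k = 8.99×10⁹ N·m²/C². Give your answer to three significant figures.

1.24×10⁻⁷ J

For quasistatic motion the external work equals the change in potential energy: W_ext = qΔV = q(V_B − V_A).
At A: distances to the source charges are 0.964 m, 1.05 m; V_A = Σ kqᵢ/rᵢ = -98.2 V.
At B: distances to the source charges are 1.16 m, 1.24 m; V_B = Σ kqᵢ/rᵢ = -82.4 V.
ΔV = V_B − V_A = 15.8 V.
W_ext = qΔV = (7.85×10⁻⁹ C)(15.8 V) = 1.24×10⁻⁷ J.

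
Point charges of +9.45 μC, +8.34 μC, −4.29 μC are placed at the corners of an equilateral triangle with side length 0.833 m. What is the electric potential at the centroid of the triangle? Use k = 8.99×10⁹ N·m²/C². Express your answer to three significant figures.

Electric potential is a scalar, so the contributions from each charge add algebraically: V = Σ kqᵢ/rᵢ.
The distance from each vertex to the centroid is a/√3 = 0.481 m.
V = k[(9.45×10⁻⁶)/(0.481) + (8.34×10⁻⁶)/(0.481) + (-4.29×10⁻⁶)/(0.481)] = 2.52×10⁵ V.

2.52×10⁵ V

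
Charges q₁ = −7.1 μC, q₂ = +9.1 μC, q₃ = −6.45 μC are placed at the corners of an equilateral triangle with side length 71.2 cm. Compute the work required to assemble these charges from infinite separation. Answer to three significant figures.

The assembly work is the sum of pairwise potential energies, U = Σ_{i<j} kqᵢqⱼ/rᵢⱼ.
All three pair separations equal the side length, 0.712 m.
U = (-0.816) + (0.578) + (-0.741) = -0.979 J.

-0.979 J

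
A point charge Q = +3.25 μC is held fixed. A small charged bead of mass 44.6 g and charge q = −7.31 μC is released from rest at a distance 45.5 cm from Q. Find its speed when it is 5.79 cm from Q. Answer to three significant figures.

12.0 m/s

Only the electrostatic force acts, so mechanical energy is conserved: ½mv² = U₁ − U₂ = kQq(1/r₁ − 1/r₂).
U₁ − U₂ = (8.99×10⁹ N·m²/C²)(3.25×10⁻⁶ C)(-7.31×10⁻⁶ C)(1/0.455 − 1/0.0579) = 3.22 J.
v = √(2·3.22/0.0446) = 12.0 m/s.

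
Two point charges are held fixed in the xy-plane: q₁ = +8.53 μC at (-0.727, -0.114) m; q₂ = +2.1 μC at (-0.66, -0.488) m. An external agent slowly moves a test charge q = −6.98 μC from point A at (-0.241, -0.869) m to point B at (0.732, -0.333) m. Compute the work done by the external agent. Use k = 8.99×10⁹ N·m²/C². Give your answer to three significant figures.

For quasistatic motion the external work equals the change in potential energy: W_ext = qΔV = q(V_B − V_A).
At A: distances to the source charges are 0.898 m, 0.566 m; V_A = Σ kqᵢ/rᵢ = 1.19×10⁵ V.
At B: distances to the source charges are 1.48 m, 1.40 m; V_B = Σ kqᵢ/rᵢ = 6.55×10⁴ V.
ΔV = V_B − V_A = -5.33×10⁴ V.
W_ext = qΔV = (-6.98×10⁻⁶ C)(-5.33×10⁴ V) = 0.372 J.

0.372 J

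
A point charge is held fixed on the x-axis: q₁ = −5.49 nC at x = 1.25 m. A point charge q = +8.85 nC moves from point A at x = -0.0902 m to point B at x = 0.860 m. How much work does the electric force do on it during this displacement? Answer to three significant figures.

The work done by the electric force is W_field = −ΔU = −q(V_B − V_A) = q(V_A − V_B).
At A: distance to the source charge is 1.34 m; V_A = kq₁/r = -36.8 V.
At B: distance to the source charge is 0.390 m; V_B = kq₁/r = -127 V.
ΔV = V_B − V_A = -89.7 V.
W_field = −qΔV = −(8.85×10⁻⁹ C)(-89.7 V) = 7.94×10⁻⁷ J.

7.94×10⁻⁷ J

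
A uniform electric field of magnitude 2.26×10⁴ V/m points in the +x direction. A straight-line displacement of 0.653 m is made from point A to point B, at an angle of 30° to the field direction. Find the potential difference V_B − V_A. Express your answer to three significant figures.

Only the component of displacement along E changes the potential: ΔV = −E·d·cosθ.
ΔV = −(2.26×10⁴ V/m)(0.653 m)cos30° = -1.28×10⁴ V.

-1.28×10⁴ V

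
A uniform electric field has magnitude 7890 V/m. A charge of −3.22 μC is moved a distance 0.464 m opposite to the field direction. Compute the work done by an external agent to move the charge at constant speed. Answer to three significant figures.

The potential change for a displacement 0.464 m opposite to the field direction is ΔV = +Ed = 3660 V.
W_ext = qΔV = -0.0118 J.

-0.0118 J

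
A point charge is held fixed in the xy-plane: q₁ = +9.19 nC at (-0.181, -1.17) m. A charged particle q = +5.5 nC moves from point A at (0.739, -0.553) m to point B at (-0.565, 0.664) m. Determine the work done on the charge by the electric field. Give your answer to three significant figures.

The work done by the electric force is W_field = −ΔU = −q(V_B − V_A) = q(V_A − V_B).
At A: distance to the source charge is 1.11 m; V_A = kq₁/r = 74.6 V.
At B: distance to the source charge is 1.87 m; V_B = kq₁/r = 44.1 V.
ΔV = V_B − V_A = -30.5 V.
W_field = −qΔV = −(5.50×10⁻⁹ C)(-30.5 V) = 1.68×10⁻⁷ J.

1.68×10⁻⁷ J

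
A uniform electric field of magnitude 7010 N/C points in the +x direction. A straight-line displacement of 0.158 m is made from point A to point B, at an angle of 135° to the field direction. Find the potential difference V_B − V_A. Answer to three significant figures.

Only the component of displacement along E changes the potential: ΔV = −E·d·cosθ.
ΔV = −(7010 V/m)(0.158 m)cos135° = 783 V.

783 V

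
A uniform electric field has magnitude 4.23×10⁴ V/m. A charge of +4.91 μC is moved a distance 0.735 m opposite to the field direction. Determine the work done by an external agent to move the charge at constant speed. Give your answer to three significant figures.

0.153 J

The potential change for a displacement 0.735 m opposite to the field direction is ΔV = +Ed = 3.11×10⁴ V.
W_ext = qΔV = 0.153 J.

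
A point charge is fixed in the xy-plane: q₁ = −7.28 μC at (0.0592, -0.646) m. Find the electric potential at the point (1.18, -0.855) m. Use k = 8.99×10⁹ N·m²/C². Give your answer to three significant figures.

-5.74×10⁴ V

The total potential is the scalar sum of each charge's contribution, V = Σ kqᵢ/rᵢ.
Distances from the field point to each charge: r₁ = 1.14 m.
V = k[(-7.28×10⁻⁶)/(1.14)] = -5.74×10⁴ V.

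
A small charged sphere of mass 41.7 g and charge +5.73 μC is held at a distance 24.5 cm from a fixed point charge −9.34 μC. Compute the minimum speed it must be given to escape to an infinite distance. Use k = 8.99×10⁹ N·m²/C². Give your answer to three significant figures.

9.70 m/s

To just escape, total mechanical energy must reach zero at infinity: ½mv²_min + U = 0, so ½mv²_min = −U = |kQq|/r.
|U| = |kQq|/r = (8.99×10⁹ N·m²/C²)(9.34×10⁻⁶)(5.73×10⁻⁶)/(0.245) = 1.96 J.
v_min = √(2|U|/m) = √(2·1.96/0.0417) = 9.70 m/s.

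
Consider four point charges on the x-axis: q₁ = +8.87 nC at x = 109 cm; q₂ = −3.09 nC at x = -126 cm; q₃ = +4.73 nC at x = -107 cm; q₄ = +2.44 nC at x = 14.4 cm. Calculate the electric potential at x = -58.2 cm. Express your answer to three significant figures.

Electric potential is a scalar, so the contributions from each charge add algebraically: V = Σ kqᵢ/rᵢ.
Distances from the field point to each charge: r₁ = 1.67 m, r₂ = 0.678 m, r₃ = 0.488 m, r₄ = 0.726 m.
V = k[(8.87×10⁻⁹)/(1.67) + (-3.09×10⁻⁹)/(0.678) + (4.73×10⁻⁹)/(0.488) + (2.44×10⁻⁹)/(0.726)] = 124 V.

124 V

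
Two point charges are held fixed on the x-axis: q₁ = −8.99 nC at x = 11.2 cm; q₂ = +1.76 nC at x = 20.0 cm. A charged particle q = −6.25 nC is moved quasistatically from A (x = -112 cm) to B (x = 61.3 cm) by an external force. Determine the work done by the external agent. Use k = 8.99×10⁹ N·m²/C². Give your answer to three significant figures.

4.34×10⁻⁷ J

For quasistatic motion the external work equals the change in potential energy: W_ext = qΔV = q(V_B − V_A).
At A: distances to the source charges are 1.23 m, 1.32 m; V_A = Σ kqᵢ/rᵢ = -53.6 V.
At B: distances to the source charges are 0.501 m, 0.413 m; V_B = Σ kqᵢ/rᵢ = -123 V.
ΔV = V_B − V_A = -69.4 V.
W_ext = qΔV = (-6.25×10⁻⁹ C)(-69.4 V) = 4.34×10⁻⁷ J.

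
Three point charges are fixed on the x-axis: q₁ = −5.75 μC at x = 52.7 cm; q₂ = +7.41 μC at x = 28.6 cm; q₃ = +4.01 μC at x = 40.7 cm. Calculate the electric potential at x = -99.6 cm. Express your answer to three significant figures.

Electric potential is a scalar, so the contributions from each charge add algebraically: V = Σ kqᵢ/rᵢ.
Distances from the field point to each charge: r₁ = 1.52 m, r₂ = 1.28 m, r₃ = 1.40 m.
V = k[(-5.75×10⁻⁶)/(1.52) + (7.41×10⁻⁶)/(1.28) + (4.01×10⁻⁶)/(1.40)] = 4.37×10⁴ V.

4.37×10⁴ V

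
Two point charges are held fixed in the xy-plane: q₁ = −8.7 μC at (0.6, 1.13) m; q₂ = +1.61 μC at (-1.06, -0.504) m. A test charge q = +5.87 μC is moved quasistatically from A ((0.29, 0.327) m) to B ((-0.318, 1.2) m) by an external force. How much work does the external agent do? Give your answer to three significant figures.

0.0268 J

For quasistatic motion the external work equals the change in potential energy: W_ext = qΔV = q(V_B − V_A).
At A: distances to the source charges are 0.861 m, 1.59 m; V_A = Σ kqᵢ/rᵢ = -8.17×10⁴ V.
At B: distances to the source charges are 0.921 m, 1.86 m; V_B = Σ kqᵢ/rᵢ = -7.72×10⁴ V.
ΔV = V_B − V_A = 4570 V.
W_ext = qΔV = (5.87×10⁻⁶ C)(4570 V) = 0.0268 J.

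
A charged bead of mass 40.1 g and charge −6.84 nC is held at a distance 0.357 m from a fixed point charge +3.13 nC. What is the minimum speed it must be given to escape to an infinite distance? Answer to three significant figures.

To just escape, total mechanical energy must reach zero at infinity: ½mv²_min + U = 0, so ½mv²_min = −U = |kQq|/r.
|U| = |kQq|/r = (8.99×10⁹ N·m²/C²)(3.13×10⁻⁹)(6.84×10⁻⁹)/(0.357) = 5.39×10⁻⁷ J.
v_min = √(2|U|/m) = √(2·5.39×10⁻⁷/0.0401) = 5.19×10⁻³ m/s.

5.19×10⁻³ m/s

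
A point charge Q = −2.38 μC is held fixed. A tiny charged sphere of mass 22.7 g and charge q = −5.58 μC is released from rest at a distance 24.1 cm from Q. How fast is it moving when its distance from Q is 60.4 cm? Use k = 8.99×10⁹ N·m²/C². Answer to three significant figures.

5.12 m/s

Only the electrostatic force acts, so mechanical energy is conserved: ½mv² = U₁ − U₂ = kQq(1/r₁ − 1/r₂).
U₁ − U₂ = (8.99×10⁹ N·m²/C²)(-2.38×10⁻⁶ C)(-5.58×10⁻⁶ C)(1/0.241 − 1/0.604) = 0.298 J.
v = √(2·0.298/0.0227) = 5.12 m/s.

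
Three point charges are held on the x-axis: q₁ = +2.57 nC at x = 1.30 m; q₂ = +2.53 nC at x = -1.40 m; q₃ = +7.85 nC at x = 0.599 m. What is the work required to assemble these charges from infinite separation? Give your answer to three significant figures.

3.70×10⁻⁷ J

The assembly work is the sum of pairwise potential energies, U = Σ_{i<j} kqᵢqⱼ/rᵢⱼ.
Pair separations: r₁₂ = 2.70 m, r₁₃ = 0.701 m, r₂₃ = 2.00 m.
U = (2.16×10⁻⁸) + (2.59×10⁻⁷) + (8.93×10⁻⁸) = 3.70×10⁻⁷ J.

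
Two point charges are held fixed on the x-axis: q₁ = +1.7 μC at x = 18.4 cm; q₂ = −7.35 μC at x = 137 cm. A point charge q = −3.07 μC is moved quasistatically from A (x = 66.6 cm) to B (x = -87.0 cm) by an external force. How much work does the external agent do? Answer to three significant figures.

-0.145 J

For quasistatic motion the external work equals the change in potential energy: W_ext = qΔV = q(V_B − V_A).
At A: distances to the source charges are 0.482 m, 0.704 m; V_A = Σ kqᵢ/rᵢ = -6.22×10⁴ V.
At B: distances to the source charges are 1.05 m, 2.24 m; V_B = Σ kqᵢ/rᵢ = -1.50×10⁴ V.
ΔV = V_B − V_A = 4.72×10⁴ V.
W_ext = qΔV = (-3.07×10⁻⁶ C)(4.72×10⁴ V) = -0.145 J.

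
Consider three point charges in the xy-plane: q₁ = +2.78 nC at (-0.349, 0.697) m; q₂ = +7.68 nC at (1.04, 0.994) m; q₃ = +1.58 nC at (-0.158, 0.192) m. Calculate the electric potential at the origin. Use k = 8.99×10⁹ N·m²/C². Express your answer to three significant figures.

Electric potential is a scalar, so the contributions from each charge add algebraically: V = Σ kqᵢ/rᵢ.
Distances from the field point to each charge: r₁ = 0.779 m, r₂ = 1.44 m, r₃ = 0.249 m.
V = k[(2.78×10⁻⁹)/(0.779) + (7.68×10⁻⁹)/(1.44) + (1.58×10⁻⁹)/(0.249)] = 137 V.

137 V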